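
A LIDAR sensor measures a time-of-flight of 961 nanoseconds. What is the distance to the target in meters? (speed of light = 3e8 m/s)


tof = 961 ns = 9.61e-07 s
dist = c * tof / 2
= 3e8 * 9.61e-07 / 2
= 144.15 m


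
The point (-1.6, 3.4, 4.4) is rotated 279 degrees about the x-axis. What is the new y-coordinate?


Rotation about x-axis: y' = y*cos(theta) - z*sin(theta)
= 3.4 * 0.1564 - 4.4 * -0.9877
= 4.8777


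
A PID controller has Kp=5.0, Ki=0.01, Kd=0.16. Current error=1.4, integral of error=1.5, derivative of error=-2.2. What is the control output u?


u = Kp*e + Ki*int(e) + Kd*de/dt
= 5.0*1.4 + 0.01*1.5 + 0.16*(-2.2)
= 7.0 + 0.015 + -0.352
= 6.663


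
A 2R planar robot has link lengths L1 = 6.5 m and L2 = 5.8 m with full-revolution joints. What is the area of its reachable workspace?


r_max = L1 + L2 = 12.3 m
r_min = |L1 - L2| = 0.7 m
Area = pi*(r_max^2 - r_min^2)
= pi*(151.29 - 0.49)
= pi * 150.8
= 473.7522 m^2


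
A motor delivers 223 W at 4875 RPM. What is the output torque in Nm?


omega = 4875 * 2*pi/60 = 510.5088 rad/s
tau = P / omega = 223 / 510.5088
= 0.4368 Nm


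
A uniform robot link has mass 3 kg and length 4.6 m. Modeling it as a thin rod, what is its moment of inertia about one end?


I = (1/3) * m * L^2
= (1/3) * 3 * 4.6^2
= 0.333333 * 3 * 21.16
= 21.16 kg*m^2


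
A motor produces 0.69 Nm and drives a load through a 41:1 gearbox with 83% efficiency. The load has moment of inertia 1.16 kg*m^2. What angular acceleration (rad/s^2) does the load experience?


tau_out = tau_motor * N * eta
= 0.69 * 41 * 0.83 = 23.4807 Nm
alpha = tau_out / I = 23.4807 / 1.16
= 20.242 rad/s^2


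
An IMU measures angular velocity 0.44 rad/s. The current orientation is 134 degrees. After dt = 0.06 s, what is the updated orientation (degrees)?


delta_theta = w * dt = 0.44 * 0.06 = 0.0264 rad
= 1.5126 deg
theta_new = 134 + 1.5126 = 135.5126 deg


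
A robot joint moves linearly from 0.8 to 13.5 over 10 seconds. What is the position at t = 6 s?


s = t/T = 6/10 = 0.6
p(t) = p0 + (pf-p0)*s
= 0.8 + (13.5 - 0.8) * 0.6
= 8.42


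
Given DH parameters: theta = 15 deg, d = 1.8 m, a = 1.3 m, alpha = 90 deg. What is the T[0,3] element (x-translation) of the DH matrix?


T[0,3] = a * cos(theta)
= 1.3 * cos(15 deg)
= 1.3 * 0.9659
= 1.2557


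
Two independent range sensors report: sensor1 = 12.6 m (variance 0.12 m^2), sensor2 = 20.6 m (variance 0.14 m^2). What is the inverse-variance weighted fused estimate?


w1 = (1/var1) / (1/var1 + 1/var2)
   = 8.3333 / (8.3333 + 7.1429) = 0.5385
w2 = 1 - w1 = 0.4615
fused = w1*s1 + w2*s2 = 6.7846 + 9.5077
= 16.2923 m


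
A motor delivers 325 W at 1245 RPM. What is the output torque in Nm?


omega = 1245 * 2*pi/60 = 130.3761 rad/s
tau = P / omega = 325 / 130.3761
= 2.4928 Nm


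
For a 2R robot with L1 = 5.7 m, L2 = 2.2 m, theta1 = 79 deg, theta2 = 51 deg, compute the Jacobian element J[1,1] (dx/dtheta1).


J[1,1] = -L1*sin(t1) - L2*sin(t1+t2)
= -5.7*sin(79) - 2.2*sin(130)
= -7.2806


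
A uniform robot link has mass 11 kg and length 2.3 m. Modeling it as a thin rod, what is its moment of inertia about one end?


I = (1/3) * m * L^2
= (1/3) * 11 * 2.3^2
= 0.333333 * 11 * 5.29
= 19.3967 kg*m^2


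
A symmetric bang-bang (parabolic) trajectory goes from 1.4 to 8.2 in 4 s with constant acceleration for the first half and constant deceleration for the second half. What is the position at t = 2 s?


Symmetric rest-to-rest: each phase covers (pf-p0)/2 in time T/2. 0.5*a*(T/2)^2 = (pf-p0)/2 => a = 4*(pf-p0)/T^2
a = 4*(8.2-1.4)/4^2 = 1.7
t = 2 is in the acceleration phase (t <= T/2).
p = p0 + 0.5*a*t^2 = 1.4 + 0.5*1.7*2^2
= 4.8


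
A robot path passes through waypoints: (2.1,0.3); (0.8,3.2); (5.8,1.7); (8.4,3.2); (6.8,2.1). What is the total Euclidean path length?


Segment lengths:
  seg1 = sqrt((-1.3)^2 + (2.9)^2) = 3.178
  seg2 = sqrt((5.0)^2 + (-1.5)^2) = 5.2202
  seg3 = sqrt((2.6)^2 + (1.5)^2) = 3.0017
  seg4 = sqrt((-1.6)^2 + (-1.1)^2) = 1.9416
Total = 13.3415


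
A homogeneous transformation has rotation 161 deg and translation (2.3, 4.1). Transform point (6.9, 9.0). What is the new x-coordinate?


x' = cos(theta)*px - sin(theta)*py + tx
= -0.9455*6.9 - 0.3256*9.0 + 2.3
= -7.1542


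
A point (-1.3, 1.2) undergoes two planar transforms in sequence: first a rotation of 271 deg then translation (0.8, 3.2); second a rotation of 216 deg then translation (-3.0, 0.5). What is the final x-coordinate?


After transform 1:
x1 = cos(271)*-1.3 - sin(271)*1.2 + 0.8 = 1.9771
y1 = sin(271)*-1.3 + cos(271)*1.2 + 3.2 = 4.5207
After transform 2:
x2 = cos(216)*1.9771 - sin(216)*4.5207 + -3.0
= -1.9423


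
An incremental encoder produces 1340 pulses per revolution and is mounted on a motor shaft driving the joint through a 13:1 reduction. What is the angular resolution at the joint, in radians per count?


counts per rev = 1340
effective counts at joint = 1340 * 13 = 17420
resolution = 2*pi / 17420
= 3.6069e-04 rad/count


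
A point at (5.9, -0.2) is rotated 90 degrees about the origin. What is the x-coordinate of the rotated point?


x' = x*cos(theta) - y*sin(theta)
cos(90 deg) = 0.0, sin(90 deg) = 1.0
x' = 5.9 * 0.0 - -0.2 * 1.0
= 0.0 - -0.2
= 0.2


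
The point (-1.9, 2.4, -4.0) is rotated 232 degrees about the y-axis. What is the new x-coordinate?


Rotation about y-axis: x' = x*cos(theta) + z*sin(theta)
= -1.9 * -0.6157 + -4.0 * -0.788
= 4.3218


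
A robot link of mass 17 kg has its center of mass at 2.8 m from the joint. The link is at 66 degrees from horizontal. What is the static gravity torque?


tau = m*g*L*cos(angle)
= 17 * 9.81 * 2.8 * cos(66 deg)
= 17 * 9.81 * 2.8 * 0.4067
= 189.9281 Nm


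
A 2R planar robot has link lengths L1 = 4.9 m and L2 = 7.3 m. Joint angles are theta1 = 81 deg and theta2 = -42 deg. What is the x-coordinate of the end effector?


Convert angles to radians: theta1 = 1.4137, theta2 = -0.733
x = L1*cos(theta1) + L2*cos(theta1+theta2)
x = 0.7665 + 5.6732
x = 6.4397


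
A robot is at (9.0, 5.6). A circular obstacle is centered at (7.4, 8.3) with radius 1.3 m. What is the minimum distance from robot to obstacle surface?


center_dist = sqrt((9.0-7.4)^2 + (5.6-8.3)^2)
= sqrt(2.56 + 7.29)
= 3.1385
min_dist = center_dist - radius = 3.1385 - 1.3 = 1.8385 m


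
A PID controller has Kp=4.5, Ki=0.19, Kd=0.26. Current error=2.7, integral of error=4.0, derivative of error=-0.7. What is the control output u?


u = Kp*e + Ki*int(e) + Kd*de/dt
= 4.5*2.7 + 0.19*4.0 + 0.26*(-0.7)
= 12.15 + 0.76 + -0.182
= 12.728


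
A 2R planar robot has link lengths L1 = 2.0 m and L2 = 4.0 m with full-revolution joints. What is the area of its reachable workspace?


r_max = L1 + L2 = 6.0 m
r_min = |L1 - L2| = 2.0 m
Area = pi*(r_max^2 - r_min^2)
= pi*(36.0 - 4.0)
= pi * 32.0
= 100.531 m^2


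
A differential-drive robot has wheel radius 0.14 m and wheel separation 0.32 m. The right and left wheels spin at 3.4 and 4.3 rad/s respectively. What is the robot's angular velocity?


vR = r*wR = 0.14*3.4 = 0.476 m/s
vL = r*wL = 0.14*4.3 = 0.602 m/s
v = (vR+vL)/2 = 0.539 m/s
omega = (vR-vL)/L = -0.3937 rad/s
angular velocity = -0.3937 rad/s


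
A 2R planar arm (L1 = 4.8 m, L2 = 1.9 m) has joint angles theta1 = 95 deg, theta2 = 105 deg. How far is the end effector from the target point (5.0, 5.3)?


End effector via forward kinematics:
x = L1*cos(t1) + L2*cos(t1+t2) = -2.2038
y = L1*sin(t1) + L2*sin(t1+t2) = 4.1319
Distance to target:
d = sqrt((5.0 - -2.2038)^2 + (5.3 - 4.1319)^2)
= sqrt(51.8942 + 1.3645)
= 7.2979 m


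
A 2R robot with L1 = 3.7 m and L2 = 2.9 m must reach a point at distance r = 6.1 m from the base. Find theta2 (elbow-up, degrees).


cos(theta2) = (r^2 - L1^2 - L2^2) / (2*L1*L2)
cos(theta2) = (37.21 - 13.69 - 8.41) / 21.46
cos(theta2) = 0.704101
theta2 = 45.2431 degrees


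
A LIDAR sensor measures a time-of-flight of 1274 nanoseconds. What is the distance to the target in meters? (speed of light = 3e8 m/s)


tof = 1274 ns = 1.274e-06 s
dist = c * tof / 2
= 3e8 * 1.274e-06 / 2
= 191.1 m


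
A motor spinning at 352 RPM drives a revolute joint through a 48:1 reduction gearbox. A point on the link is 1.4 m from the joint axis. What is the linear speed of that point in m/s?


omega_motor = 352 * 2*pi/60 = 36.8614 rad/s
omega_joint = omega_motor / 48 = 0.7679 rad/s
v = omega_joint * r = 0.7679 * 1.4
= 1.0751 m/s


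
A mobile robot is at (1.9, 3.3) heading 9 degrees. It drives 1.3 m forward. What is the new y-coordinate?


y_new = y0 + d*sin(theta)
= 3.3 + 1.3*sin(9)
= 3.3 + 0.2034
= 3.5034


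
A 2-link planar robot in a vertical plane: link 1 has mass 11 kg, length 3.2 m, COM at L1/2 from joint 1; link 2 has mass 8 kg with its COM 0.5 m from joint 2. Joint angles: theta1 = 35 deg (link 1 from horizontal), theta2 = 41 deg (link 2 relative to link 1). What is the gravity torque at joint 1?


Horizontal distance from joint 1 to link-1 COM:
  x_c1 = (L1/2)*cos(t1) = 1.6 * 0.8192 = 1.3106 m
Horizontal distance from joint 1 to link-2 COM:
  x_c2 = L1*cos(t1) + Lc2*cos(t1+t2)
       = 3.2*0.8192 + 0.5*0.2419 = 2.7422 m
tau1 = m1*g*x_c1 + m2*g*x_c2
     = 11*9.81*1.3106 + 8*9.81*2.7422
     = 141.4315 + 215.2116
     = 356.6431 Nm


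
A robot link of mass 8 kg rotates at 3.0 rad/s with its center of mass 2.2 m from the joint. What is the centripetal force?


F = m * omega^2 * r
= 8 * 3.0^2 * 2.2
= 8 * 9.0 * 2.2
= 158.4 N


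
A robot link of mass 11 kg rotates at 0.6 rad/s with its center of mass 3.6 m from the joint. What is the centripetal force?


F = m * omega^2 * r
= 11 * 0.6^2 * 3.6
= 11 * 0.36 * 3.6
= 14.256 N


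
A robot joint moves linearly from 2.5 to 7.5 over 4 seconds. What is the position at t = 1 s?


s = t/T = 1/4 = 0.25
p(t) = p0 + (pf-p0)*s
= 2.5 + (7.5 - 2.5) * 0.25
= 3.75


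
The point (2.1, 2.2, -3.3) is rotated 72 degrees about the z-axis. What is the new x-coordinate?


Rotation about z-axis: x' = x*cos(theta) - y*sin(theta)
= 2.1 * 0.309 - 2.2 * 0.9511
= -1.4434


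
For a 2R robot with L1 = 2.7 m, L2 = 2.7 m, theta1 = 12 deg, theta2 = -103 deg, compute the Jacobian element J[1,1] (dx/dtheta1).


J[1,1] = -L1*sin(t1) - L2*sin(t1+t2)
= -2.7*sin(12) - 2.7*sin(-91)
= 2.1382


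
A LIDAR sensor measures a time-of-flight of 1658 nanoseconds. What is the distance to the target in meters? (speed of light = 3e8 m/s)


tof = 1658 ns = 1.658e-06 s
dist = c * tof / 2
= 3e8 * 1.658e-06 / 2
= 248.7 m


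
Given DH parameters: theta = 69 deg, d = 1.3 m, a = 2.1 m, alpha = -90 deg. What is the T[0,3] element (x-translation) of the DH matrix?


T[0,3] = a * cos(theta)
= 2.1 * cos(69 deg)
= 2.1 * 0.3584
= 0.7526


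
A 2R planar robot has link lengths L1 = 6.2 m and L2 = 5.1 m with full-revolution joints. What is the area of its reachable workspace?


r_max = L1 + L2 = 11.3 m
r_min = |L1 - L2| = 1.1 m
Area = pi*(r_max^2 - r_min^2)
= pi*(127.69 - 1.21)
= pi * 126.48
= 397.3486 m^2


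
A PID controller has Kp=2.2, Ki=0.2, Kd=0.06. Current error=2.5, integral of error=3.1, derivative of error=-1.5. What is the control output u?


u = Kp*e + Ki*int(e) + Kd*de/dt
= 2.2*2.5 + 0.2*3.1 + 0.06*(-1.5)
= 5.5 + 0.62 + -0.09
= 6.03


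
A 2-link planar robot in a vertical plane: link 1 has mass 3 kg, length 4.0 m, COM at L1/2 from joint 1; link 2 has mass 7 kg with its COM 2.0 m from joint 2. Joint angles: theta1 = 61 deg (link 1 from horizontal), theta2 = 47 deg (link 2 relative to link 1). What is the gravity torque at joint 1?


Horizontal distance from joint 1 to link-1 COM:
  x_c1 = (L1/2)*cos(t1) = 2.0 * 0.4848 = 0.9696 m
Horizontal distance from joint 1 to link-2 COM:
  x_c2 = L1*cos(t1) + Lc2*cos(t1+t2)
       = 4.0*0.4848 + 2.0*-0.309 = 1.3212 m
tau1 = m1*g*x_c1 + m2*g*x_c2
     = 3*9.81*0.9696 + 7*9.81*1.3212
     = 28.5359 + 90.7271
     = 119.263 Nm


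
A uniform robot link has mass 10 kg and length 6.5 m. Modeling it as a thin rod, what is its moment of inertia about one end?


I = (1/3) * m * L^2
= (1/3) * 10 * 6.5^2
= 0.333333 * 10 * 42.25
= 140.8333 kg*m^2


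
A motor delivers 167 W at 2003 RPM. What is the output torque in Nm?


omega = 2003 * 2*pi/60 = 209.7537 rad/s
tau = P / omega = 167 / 209.7537
= 0.7962 Nm


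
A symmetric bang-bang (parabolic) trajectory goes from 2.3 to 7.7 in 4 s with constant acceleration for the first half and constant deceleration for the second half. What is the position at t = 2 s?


Symmetric rest-to-rest: each phase covers (pf-p0)/2 in time T/2. 0.5*a*(T/2)^2 = (pf-p0)/2 => a = 4*(pf-p0)/T^2
a = 4*(7.7-2.3)/4^2 = 1.35
t = 2 is in the acceleration phase (t <= T/2).
p = p0 + 0.5*a*t^2 = 2.3 + 0.5*1.35*2^2
= 5.0


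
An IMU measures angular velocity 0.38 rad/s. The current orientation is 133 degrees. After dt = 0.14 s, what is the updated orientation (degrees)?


delta_theta = w * dt = 0.38 * 0.14 = 0.0532 rad
= 3.0481 deg
theta_new = 133 + 3.0481 = 136.0481 deg


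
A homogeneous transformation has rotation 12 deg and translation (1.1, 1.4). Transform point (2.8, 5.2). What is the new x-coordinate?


x' = cos(theta)*px - sin(theta)*py + tx
= 0.9781*2.8 - 0.2079*5.2 + 1.1
= 2.7577


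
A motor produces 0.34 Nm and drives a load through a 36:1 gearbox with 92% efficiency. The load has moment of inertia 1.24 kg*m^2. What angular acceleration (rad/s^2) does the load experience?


tau_out = tau_motor * N * eta
= 0.34 * 36 * 0.92 = 11.2608 Nm
alpha = tau_out / I = 11.2608 / 1.24
= 9.0813 rad/s^2


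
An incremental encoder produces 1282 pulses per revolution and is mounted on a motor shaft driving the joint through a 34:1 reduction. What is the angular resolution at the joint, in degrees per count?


counts per rev = 1282
effective counts at joint = 1282 * 34 = 43588
resolution = 360 / 43588
= 0.0083 deg/count


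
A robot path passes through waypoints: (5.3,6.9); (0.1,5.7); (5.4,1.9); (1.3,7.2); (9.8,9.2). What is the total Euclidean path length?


Segment lengths:
  seg1 = sqrt((-5.2)^2 + (-1.2)^2) = 5.3367
  seg2 = sqrt((5.3)^2 + (-3.8)^2) = 6.5215
  seg3 = sqrt((-4.1)^2 + (5.3)^2) = 6.7007
  seg4 = sqrt((8.5)^2 + (2.0)^2) = 8.7321
Total = 27.291


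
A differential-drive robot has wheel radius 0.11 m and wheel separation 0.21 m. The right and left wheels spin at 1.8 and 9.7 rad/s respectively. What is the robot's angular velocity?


vR = r*wR = 0.11*1.8 = 0.198 m/s
vL = r*wL = 0.11*9.7 = 1.067 m/s
v = (vR+vL)/2 = 0.6325 m/s
omega = (vR-vL)/L = -4.1381 rad/s
angular velocity = -4.1381 rad/s


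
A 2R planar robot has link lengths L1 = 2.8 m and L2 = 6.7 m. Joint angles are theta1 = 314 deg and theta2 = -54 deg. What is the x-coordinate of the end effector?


Convert angles to radians: theta1 = 5.4803, theta2 = -0.9425
x = L1*cos(theta1) + L2*cos(theta1+theta2)
x = 1.945 + -1.1634
x = 0.7816


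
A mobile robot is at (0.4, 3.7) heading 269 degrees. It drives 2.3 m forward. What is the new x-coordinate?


x_new = x0 + d*cos(theta)
= 0.4 + 2.3*cos(269)
= 0.4 + -0.0401
= 0.3599


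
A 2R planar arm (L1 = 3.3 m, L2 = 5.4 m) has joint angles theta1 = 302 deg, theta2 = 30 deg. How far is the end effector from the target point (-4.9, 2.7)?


End effector via forward kinematics:
x = L1*cos(t1) + L2*cos(t1+t2) = 6.5167
y = L1*sin(t1) + L2*sin(t1+t2) = -5.3337
Distance to target:
d = sqrt((-4.9 - 6.5167)^2 + (2.7 - -5.3337)^2)
= sqrt(130.3399 + 64.5404)
= 13.96 m


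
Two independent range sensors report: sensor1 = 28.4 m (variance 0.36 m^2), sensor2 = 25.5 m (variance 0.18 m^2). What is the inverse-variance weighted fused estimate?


w1 = (1/var1) / (1/var1 + 1/var2)
   = 2.7778 / (2.7778 + 5.5556) = 0.3333
w2 = 1 - w1 = 0.6667
fused = w1*s1 + w2*s2 = 9.4667 + 17.0
= 26.4667 m


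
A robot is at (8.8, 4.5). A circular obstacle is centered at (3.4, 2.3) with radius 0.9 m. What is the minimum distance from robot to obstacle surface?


center_dist = sqrt((8.8-3.4)^2 + (4.5-2.3)^2)
= sqrt(29.16 + 4.84)
= 5.831
min_dist = center_dist - radius = 5.831 - 0.9 = 4.931 m


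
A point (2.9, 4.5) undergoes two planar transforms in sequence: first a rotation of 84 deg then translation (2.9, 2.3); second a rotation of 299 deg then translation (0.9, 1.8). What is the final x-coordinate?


After transform 1:
x1 = cos(84)*2.9 - sin(84)*4.5 + 2.9 = -1.2722
y1 = sin(84)*2.9 + cos(84)*4.5 + 2.3 = 5.6545
After transform 2:
x2 = cos(299)*-1.2722 - sin(299)*5.6545 + 0.9
= 5.2287


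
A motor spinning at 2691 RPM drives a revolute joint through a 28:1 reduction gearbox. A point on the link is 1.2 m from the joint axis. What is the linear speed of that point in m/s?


omega_motor = 2691 * 2*pi/60 = 281.8009 rad/s
omega_joint = omega_motor / 28 = 10.0643 rad/s
v = omega_joint * r = 10.0643 * 1.2
= 12.0772 m/s


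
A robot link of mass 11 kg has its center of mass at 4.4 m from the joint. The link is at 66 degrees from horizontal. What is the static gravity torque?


tau = m*g*L*cos(angle)
= 11 * 9.81 * 4.4 * cos(66 deg)
= 11 * 9.81 * 4.4 * 0.4067
= 193.1202 Nm


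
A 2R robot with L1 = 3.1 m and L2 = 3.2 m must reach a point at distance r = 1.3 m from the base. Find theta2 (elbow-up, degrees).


cos(theta2) = (r^2 - L1^2 - L2^2) / (2*L1*L2)
cos(theta2) = (1.69 - 9.61 - 10.24) / 19.84
cos(theta2) = -0.915323
theta2 = 156.2516 degrees


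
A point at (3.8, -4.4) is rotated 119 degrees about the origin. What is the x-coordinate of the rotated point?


x' = x*cos(theta) - y*sin(theta)
cos(119 deg) = -0.4848, sin(119 deg) = 0.8746
x' = 3.8 * -0.4848 - -4.4 * 0.8746
= -1.8423 - -3.8483
= 2.0061


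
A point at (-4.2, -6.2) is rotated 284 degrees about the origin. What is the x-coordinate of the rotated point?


x' = x*cos(theta) - y*sin(theta)
cos(284 deg) = 0.2419, sin(284 deg) = -0.9703
x' = -4.2 * 0.2419 - -6.2 * -0.9703
= -1.0161 - 6.0158
= -7.0319


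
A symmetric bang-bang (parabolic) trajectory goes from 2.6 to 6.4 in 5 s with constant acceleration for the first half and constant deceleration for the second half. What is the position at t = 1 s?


Symmetric rest-to-rest: each phase covers (pf-p0)/2 in time T/2. 0.5*a*(T/2)^2 = (pf-p0)/2 => a = 4*(pf-p0)/T^2
a = 4*(6.4-2.6)/5^2 = 0.608
t = 1 is in the acceleration phase (t <= T/2).
p = p0 + 0.5*a*t^2 = 2.6 + 0.5*0.608*1^2
= 2.904


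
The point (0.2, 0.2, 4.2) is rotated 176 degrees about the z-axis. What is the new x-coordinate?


Rotation about z-axis: x' = x*cos(theta) - y*sin(theta)
= 0.2 * -0.9976 - 0.2 * 0.0698
= -0.2135


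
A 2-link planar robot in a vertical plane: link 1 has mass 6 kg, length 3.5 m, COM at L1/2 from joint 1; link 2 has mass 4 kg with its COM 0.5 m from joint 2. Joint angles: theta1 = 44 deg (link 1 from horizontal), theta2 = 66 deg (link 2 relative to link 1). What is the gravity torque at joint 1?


Horizontal distance from joint 1 to link-1 COM:
  x_c1 = (L1/2)*cos(t1) = 1.75 * 0.7193 = 1.2588 m
Horizontal distance from joint 1 to link-2 COM:
  x_c2 = L1*cos(t1) + Lc2*cos(t1+t2)
       = 3.5*0.7193 + 0.5*-0.342 = 2.3467 m
tau1 = m1*g*x_c1 + m2*g*x_c2
     = 6*9.81*1.2588 + 4*9.81*2.3467
     = 74.0956 + 92.0837
     = 166.1793 Nm


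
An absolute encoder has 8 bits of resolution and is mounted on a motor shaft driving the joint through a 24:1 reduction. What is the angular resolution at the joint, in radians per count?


counts = 2^8 = 256
effective counts at joint = 256 * 24 = 6144
resolution = 2*pi / 6144
= 0.001 rad/count


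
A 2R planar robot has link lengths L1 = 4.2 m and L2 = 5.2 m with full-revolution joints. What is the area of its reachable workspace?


r_max = L1 + L2 = 9.4 m
r_min = |L1 - L2| = 1.0 m
Area = pi*(r_max^2 - r_min^2)
= pi*(88.36 - 1.0)
= pi * 87.36
= 274.4495 m^2


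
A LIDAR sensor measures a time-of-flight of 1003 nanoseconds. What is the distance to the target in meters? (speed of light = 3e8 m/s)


tof = 1003 ns = 1.003e-06 s
dist = c * tof / 2
= 3e8 * 1.003e-06 / 2
= 150.45 m


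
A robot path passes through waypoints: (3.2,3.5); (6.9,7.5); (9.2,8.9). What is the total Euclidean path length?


Segment lengths:
  seg1 = sqrt((3.7)^2 + (4.0)^2) = 5.4489
  seg2 = sqrt((2.3)^2 + (1.4)^2) = 2.6926
Total = 8.1414


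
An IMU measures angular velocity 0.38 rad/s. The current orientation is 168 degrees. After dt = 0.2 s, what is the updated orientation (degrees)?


delta_theta = w * dt = 0.38 * 0.2 = 0.076 rad
= 4.3545 deg
theta_new = 168 + 4.3545 = 172.3545 deg


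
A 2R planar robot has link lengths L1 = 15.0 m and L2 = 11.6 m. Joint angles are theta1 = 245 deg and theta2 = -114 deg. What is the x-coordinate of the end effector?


Convert angles to radians: theta1 = 4.2761, theta2 = -1.9897
x = L1*cos(theta1) + L2*cos(theta1+theta2)
x = -6.3393 + -7.6103
x = -13.9496


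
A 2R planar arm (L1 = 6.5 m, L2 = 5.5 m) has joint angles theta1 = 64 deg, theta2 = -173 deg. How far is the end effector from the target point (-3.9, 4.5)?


End effector via forward kinematics:
x = L1*cos(t1) + L2*cos(t1+t2) = 1.0588
y = L1*sin(t1) + L2*sin(t1+t2) = 0.6418
Distance to target:
d = sqrt((-3.9 - 1.0588)^2 + (4.5 - 0.6418)^2)
= sqrt(24.5896 + 14.8856)
= 6.2829 m


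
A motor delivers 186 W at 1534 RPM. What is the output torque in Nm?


omega = 1534 * 2*pi/60 = 160.6401 rad/s
tau = P / omega = 186 / 160.6401
= 1.1579 Nm


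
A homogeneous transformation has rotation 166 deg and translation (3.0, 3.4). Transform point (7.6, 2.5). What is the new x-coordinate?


x' = cos(theta)*px - sin(theta)*py + tx
= -0.9703*7.6 - 0.2419*2.5 + 3.0
= -4.9791


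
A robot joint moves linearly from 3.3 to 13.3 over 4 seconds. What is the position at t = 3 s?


s = t/T = 3/4 = 0.75
p(t) = p0 + (pf-p0)*s
= 3.3 + (13.3 - 3.3) * 0.75
= 10.8


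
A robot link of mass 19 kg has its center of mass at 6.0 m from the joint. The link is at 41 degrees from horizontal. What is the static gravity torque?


tau = m*g*L*cos(angle)
= 19 * 9.81 * 6.0 * cos(41 deg)
= 19 * 9.81 * 6.0 * 0.7547
= 844.0219 Nm


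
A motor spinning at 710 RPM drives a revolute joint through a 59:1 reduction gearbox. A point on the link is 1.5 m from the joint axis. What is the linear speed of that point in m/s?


omega_motor = 710 * 2*pi/60 = 74.351 rad/s
omega_joint = omega_motor / 59 = 1.2602 rad/s
v = omega_joint * r = 1.2602 * 1.5
= 1.8903 m/s


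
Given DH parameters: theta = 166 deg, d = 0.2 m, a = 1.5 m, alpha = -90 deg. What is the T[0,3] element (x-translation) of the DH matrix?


T[0,3] = a * cos(theta)
= 1.5 * cos(166 deg)
= 1.5 * -0.9703
= -1.4554


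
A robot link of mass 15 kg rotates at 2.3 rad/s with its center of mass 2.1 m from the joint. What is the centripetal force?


F = m * omega^2 * r
= 15 * 2.3^2 * 2.1
= 15 * 5.29 * 2.1
= 166.635 N


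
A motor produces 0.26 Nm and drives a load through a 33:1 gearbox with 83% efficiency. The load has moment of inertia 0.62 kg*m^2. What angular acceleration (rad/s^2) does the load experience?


tau_out = tau_motor * N * eta
= 0.26 * 33 * 0.83 = 7.1214 Nm
alpha = tau_out / I = 7.1214 / 0.62
= 11.4861 rad/s^2


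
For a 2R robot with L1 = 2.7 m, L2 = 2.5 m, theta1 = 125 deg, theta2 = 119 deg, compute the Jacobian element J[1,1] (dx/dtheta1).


J[1,1] = -L1*sin(t1) - L2*sin(t1+t2)
= -2.7*sin(125) - 2.5*sin(244)
= 0.0353


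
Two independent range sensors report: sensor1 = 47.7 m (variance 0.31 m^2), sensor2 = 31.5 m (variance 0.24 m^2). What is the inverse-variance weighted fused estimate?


w1 = (1/var1) / (1/var1 + 1/var2)
   = 3.2258 / (3.2258 + 4.1667) = 0.4364
w2 = 1 - w1 = 0.5636
fused = w1*s1 + w2*s2 = 20.8145 + 17.7545
= 38.5691 m


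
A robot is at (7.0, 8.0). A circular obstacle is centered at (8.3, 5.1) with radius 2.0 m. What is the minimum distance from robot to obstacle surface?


center_dist = sqrt((7.0-8.3)^2 + (8.0-5.1)^2)
= sqrt(1.69 + 8.41)
= 3.178
min_dist = center_dist - radius = 3.178 - 2.0 = 1.178 m


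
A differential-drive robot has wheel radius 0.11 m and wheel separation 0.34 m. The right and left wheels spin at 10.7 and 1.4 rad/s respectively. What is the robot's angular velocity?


vR = r*wR = 0.11*10.7 = 1.177 m/s
vL = r*wL = 0.11*1.4 = 0.154 m/s
v = (vR+vL)/2 = 0.6655 m/s
omega = (vR-vL)/L = 3.0088 rad/s
angular velocity = 3.0088 rad/s


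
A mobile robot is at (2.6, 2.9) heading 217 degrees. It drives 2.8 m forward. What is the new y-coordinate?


y_new = y0 + d*sin(theta)
= 2.9 + 2.8*sin(217)
= 2.9 + -1.6851
= 1.2149


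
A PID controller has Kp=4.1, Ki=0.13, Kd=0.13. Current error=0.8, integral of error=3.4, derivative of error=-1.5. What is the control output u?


u = Kp*e + Ki*int(e) + Kd*de/dt
= 4.1*0.8 + 0.13*3.4 + 0.13*(-1.5)
= 3.28 + 0.442 + -0.195
= 3.527


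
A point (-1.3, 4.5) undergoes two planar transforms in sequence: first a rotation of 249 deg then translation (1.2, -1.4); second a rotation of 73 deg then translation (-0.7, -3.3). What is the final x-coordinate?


After transform 1:
x1 = cos(249)*-1.3 - sin(249)*4.5 + 1.2 = 5.867
y1 = sin(249)*-1.3 + cos(249)*4.5 + -1.4 = -1.799
After transform 2:
x2 = cos(73)*5.867 - sin(73)*-1.799 + -0.7
= 2.7357


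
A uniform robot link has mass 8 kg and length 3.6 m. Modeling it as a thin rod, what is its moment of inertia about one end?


I = (1/3) * m * L^2
= (1/3) * 8 * 3.6^2
= 0.333333 * 8 * 12.96
= 34.56 kg*m^2


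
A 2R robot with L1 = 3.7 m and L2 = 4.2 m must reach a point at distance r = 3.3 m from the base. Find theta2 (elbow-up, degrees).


cos(theta2) = (r^2 - L1^2 - L2^2) / (2*L1*L2)
cos(theta2) = (10.89 - 13.69 - 17.64) / 31.08
cos(theta2) = -0.657658
theta2 = 131.1215 degrees


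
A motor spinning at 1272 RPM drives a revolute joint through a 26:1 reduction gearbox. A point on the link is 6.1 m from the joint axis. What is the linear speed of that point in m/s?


omega_motor = 1272 * 2*pi/60 = 133.2035 rad/s
omega_joint = omega_motor / 26 = 5.1232 rad/s
v = omega_joint * r = 5.1232 * 6.1
= 31.2516 m/s


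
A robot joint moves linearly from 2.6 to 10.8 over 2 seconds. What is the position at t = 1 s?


s = t/T = 1/2 = 0.5
p(t) = p0 + (pf-p0)*s
= 2.6 + (10.8 - 2.6) * 0.5
= 6.7


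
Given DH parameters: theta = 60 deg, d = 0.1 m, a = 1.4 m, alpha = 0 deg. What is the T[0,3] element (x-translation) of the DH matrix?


T[0,3] = a * cos(theta)
= 1.4 * cos(60 deg)
= 1.4 * 0.5
= 0.7


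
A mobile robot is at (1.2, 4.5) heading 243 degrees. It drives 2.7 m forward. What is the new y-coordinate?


y_new = y0 + d*sin(theta)
= 4.5 + 2.7*sin(243)
= 4.5 + -2.4057
= 2.0943


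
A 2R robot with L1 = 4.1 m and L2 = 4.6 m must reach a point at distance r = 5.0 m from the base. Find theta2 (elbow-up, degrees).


cos(theta2) = (r^2 - L1^2 - L2^2) / (2*L1*L2)
cos(theta2) = (25.0 - 16.81 - 21.16) / 37.72
cos(theta2) = -0.343849
theta2 = 110.1116 degrees


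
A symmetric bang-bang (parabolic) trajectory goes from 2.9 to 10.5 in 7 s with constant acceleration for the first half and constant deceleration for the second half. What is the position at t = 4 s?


Symmetric rest-to-rest: each phase covers (pf-p0)/2 in time T/2. 0.5*a*(T/2)^2 = (pf-p0)/2 => a = 4*(pf-p0)/T^2
a = 4*(10.5-2.9)/7^2 = 0.6204
t = 4 is in the deceleration phase (t > T/2).
p = pf - 0.5*a*(T-t)^2 = 10.5 - 0.5*0.6204*3^2
= 7.7082


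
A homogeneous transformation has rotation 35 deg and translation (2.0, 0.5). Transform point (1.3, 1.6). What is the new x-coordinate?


x' = cos(theta)*px - sin(theta)*py + tx
= 0.8192*1.3 - 0.5736*1.6 + 2.0
= 2.1472


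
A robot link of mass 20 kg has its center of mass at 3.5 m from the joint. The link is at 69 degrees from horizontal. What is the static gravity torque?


tau = m*g*L*cos(angle)
= 20 * 9.81 * 3.5 * cos(69 deg)
= 20 * 9.81 * 3.5 * 0.3584
= 246.0913 Nm


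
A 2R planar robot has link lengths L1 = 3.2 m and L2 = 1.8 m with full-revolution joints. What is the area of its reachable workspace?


r_max = L1 + L2 = 5.0 m
r_min = |L1 - L2| = 1.4 m
Area = pi*(r_max^2 - r_min^2)
= pi*(25.0 - 1.96)
= pi * 23.04
= 72.3823 m^2


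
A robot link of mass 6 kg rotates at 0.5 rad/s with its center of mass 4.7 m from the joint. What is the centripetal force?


F = m * omega^2 * r
= 6 * 0.5^2 * 4.7
= 6 * 0.25 * 4.7
= 7.05 N


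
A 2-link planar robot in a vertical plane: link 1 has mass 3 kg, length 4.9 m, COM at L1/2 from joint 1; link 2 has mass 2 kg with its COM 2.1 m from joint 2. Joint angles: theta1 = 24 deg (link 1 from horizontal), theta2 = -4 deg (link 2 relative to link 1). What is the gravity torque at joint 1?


Horizontal distance from joint 1 to link-1 COM:
  x_c1 = (L1/2)*cos(t1) = 2.45 * 0.9135 = 2.2382 m
Horizontal distance from joint 1 to link-2 COM:
  x_c2 = L1*cos(t1) + Lc2*cos(t1+t2)
       = 4.9*0.9135 + 2.1*0.9397 = 6.4497 m
tau1 = m1*g*x_c1 + m2*g*x_c2
     = 3*9.81*2.2382 + 2*9.81*6.4497
     = 65.8698 + 126.5436
     = 192.4135 Nm


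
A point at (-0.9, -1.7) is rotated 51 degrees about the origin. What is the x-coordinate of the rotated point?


x' = x*cos(theta) - y*sin(theta)
cos(51 deg) = 0.6293, sin(51 deg) = 0.7771
x' = -0.9 * 0.6293 - -1.7 * 0.7771
= -0.5664 - -1.3211
= 0.7548


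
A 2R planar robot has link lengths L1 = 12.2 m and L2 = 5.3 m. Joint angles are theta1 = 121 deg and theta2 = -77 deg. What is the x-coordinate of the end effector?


Convert angles to radians: theta1 = 2.1118, theta2 = -1.3439
x = L1*cos(theta1) + L2*cos(theta1+theta2)
x = -6.2835 + 3.8125
x = -2.471


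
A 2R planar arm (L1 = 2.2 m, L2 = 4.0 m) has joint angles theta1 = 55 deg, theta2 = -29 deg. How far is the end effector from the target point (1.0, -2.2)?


End effector via forward kinematics:
x = L1*cos(t1) + L2*cos(t1+t2) = 4.857
y = L1*sin(t1) + L2*sin(t1+t2) = 3.5556
Distance to target:
d = sqrt((1.0 - 4.857)^2 + (-2.2 - 3.5556)^2)
= sqrt(14.8768 + 33.1272)
= 6.9285 m


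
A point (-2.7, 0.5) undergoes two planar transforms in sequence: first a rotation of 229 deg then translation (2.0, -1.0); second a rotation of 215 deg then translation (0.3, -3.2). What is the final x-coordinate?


After transform 1:
x1 = cos(229)*-2.7 - sin(229)*0.5 + 2.0 = 4.1487
y1 = sin(229)*-2.7 + cos(229)*0.5 + -1.0 = 0.7097
After transform 2:
x2 = cos(215)*4.1487 - sin(215)*0.7097 + 0.3
= -2.6914


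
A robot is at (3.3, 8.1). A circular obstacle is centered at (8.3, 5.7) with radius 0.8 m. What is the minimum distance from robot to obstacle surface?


center_dist = sqrt((3.3-8.3)^2 + (8.1-5.7)^2)
= sqrt(25.0 + 5.76)
= 5.5462
min_dist = center_dist - radius = 5.5462 - 0.8 = 4.7462 m


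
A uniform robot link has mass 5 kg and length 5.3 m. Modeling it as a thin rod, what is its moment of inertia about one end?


I = (1/3) * m * L^2
= (1/3) * 5 * 5.3^2
= 0.333333 * 5 * 28.09
= 46.8167 kg*m^2


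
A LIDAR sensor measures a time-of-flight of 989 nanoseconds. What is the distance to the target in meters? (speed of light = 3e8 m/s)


tof = 989 ns = 9.89e-07 s
dist = c * tof / 2
= 3e8 * 9.89e-07 / 2
= 148.35 m


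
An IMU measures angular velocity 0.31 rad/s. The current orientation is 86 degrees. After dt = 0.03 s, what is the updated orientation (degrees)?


delta_theta = w * dt = 0.31 * 0.03 = 0.0093 rad
= 0.5329 deg
theta_new = 86 + 0.5329 = 86.5329 deg


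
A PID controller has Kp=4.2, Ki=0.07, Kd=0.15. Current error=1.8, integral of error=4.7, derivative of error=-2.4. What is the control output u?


u = Kp*e + Ki*int(e) + Kd*de/dt
= 4.2*1.8 + 0.07*4.7 + 0.15*(-2.4)
= 7.56 + 0.329 + -0.36
= 7.529


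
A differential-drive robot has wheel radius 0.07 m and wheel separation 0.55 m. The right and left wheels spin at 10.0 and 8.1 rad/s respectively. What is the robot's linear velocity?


vR = r*wR = 0.07*10.0 = 0.7 m/s
vL = r*wL = 0.07*8.1 = 0.567 m/s
v = (vR+vL)/2 = 0.6335 m/s
omega = (vR-vL)/L = 0.2418 rad/s
linear velocity = 0.6335 m/s


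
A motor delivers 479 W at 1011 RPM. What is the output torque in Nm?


omega = 1011 * 2*pi/60 = 105.8717 rad/s
tau = P / omega = 479 / 105.8717
= 4.5243 Nm


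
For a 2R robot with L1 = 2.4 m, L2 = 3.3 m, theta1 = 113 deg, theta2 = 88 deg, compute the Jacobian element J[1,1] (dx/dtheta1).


J[1,1] = -L1*sin(t1) - L2*sin(t1+t2)
= -2.4*sin(113) - 3.3*sin(201)
= -1.0266


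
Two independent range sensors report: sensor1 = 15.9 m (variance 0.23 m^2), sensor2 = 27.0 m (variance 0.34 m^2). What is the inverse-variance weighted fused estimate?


w1 = (1/var1) / (1/var1 + 1/var2)
   = 4.3478 / (4.3478 + 2.9412) = 0.5965
w2 = 1 - w1 = 0.4035
fused = w1*s1 + w2*s2 = 9.4842 + 10.8947
= 20.3789 m


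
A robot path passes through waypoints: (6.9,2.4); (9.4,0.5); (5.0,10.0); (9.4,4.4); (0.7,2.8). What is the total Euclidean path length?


Segment lengths:
  seg1 = sqrt((2.5)^2 + (-1.9)^2) = 3.1401
  seg2 = sqrt((-4.4)^2 + (9.5)^2) = 10.4695
  seg3 = sqrt((4.4)^2 + (-5.6)^2) = 7.1218
  seg4 = sqrt((-8.7)^2 + (-1.6)^2) = 8.8459
Total = 29.5772


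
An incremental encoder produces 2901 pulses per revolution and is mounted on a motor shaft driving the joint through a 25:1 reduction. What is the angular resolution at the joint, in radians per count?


counts per rev = 2901
effective counts at joint = 2901 * 25 = 72525
resolution = 2*pi / 72525
= 8.6635e-05 rad/count


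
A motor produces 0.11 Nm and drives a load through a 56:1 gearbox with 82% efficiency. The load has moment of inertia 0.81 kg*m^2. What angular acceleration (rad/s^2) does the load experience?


tau_out = tau_motor * N * eta
= 0.11 * 56 * 0.82 = 5.0512 Nm
alpha = tau_out / I = 5.0512 / 0.81
= 6.236 rad/s^2


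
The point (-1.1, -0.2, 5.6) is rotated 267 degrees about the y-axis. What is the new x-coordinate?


Rotation about y-axis: x' = x*cos(theta) + z*sin(theta)
= -1.1 * -0.0523 + 5.6 * -0.9986
= -5.5348


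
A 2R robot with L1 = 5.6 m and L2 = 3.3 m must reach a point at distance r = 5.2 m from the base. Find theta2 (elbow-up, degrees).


cos(theta2) = (r^2 - L1^2 - L2^2) / (2*L1*L2)
cos(theta2) = (27.04 - 31.36 - 10.89) / 36.96
cos(theta2) = -0.411526
theta2 = 114.3007 degrees


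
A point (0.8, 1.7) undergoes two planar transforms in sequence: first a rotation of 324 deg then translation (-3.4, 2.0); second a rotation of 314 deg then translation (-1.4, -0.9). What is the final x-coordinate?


After transform 1:
x1 = cos(324)*0.8 - sin(324)*1.7 + -3.4 = -1.7536
y1 = sin(324)*0.8 + cos(324)*1.7 + 2.0 = 2.9051
After transform 2:
x2 = cos(314)*-1.7536 - sin(314)*2.9051 + -1.4
= -0.5284


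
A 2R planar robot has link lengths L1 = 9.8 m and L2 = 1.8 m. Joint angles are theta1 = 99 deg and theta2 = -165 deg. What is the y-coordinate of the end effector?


Convert angles to radians: theta1 = 1.7279, theta2 = -2.8798
y = L1*sin(theta1) + L2*sin(theta1+theta2)
y = 9.6793 + -1.6444
y = 8.035


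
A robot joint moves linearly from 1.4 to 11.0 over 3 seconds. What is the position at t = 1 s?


s = t/T = 1/3 = 0.3333
p(t) = p0 + (pf-p0)*s
= 1.4 + (11.0 - 1.4) * 0.3333
= 4.6


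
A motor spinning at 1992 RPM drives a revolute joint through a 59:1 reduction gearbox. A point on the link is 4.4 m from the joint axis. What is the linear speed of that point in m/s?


omega_motor = 1992 * 2*pi/60 = 208.6018 rad/s
omega_joint = omega_motor / 59 = 3.5356 rad/s
v = omega_joint * r = 3.5356 * 4.4
= 15.5567 m/s


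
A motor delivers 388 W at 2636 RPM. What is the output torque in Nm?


omega = 2636 * 2*pi/60 = 276.0413 rad/s
tau = P / omega = 388 / 276.0413
= 1.4056 Nm


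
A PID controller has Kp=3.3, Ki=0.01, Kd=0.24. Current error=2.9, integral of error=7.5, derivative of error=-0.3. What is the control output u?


u = Kp*e + Ki*int(e) + Kd*de/dt
= 3.3*2.9 + 0.01*7.5 + 0.24*(-0.3)
= 9.57 + 0.075 + -0.072
= 9.573


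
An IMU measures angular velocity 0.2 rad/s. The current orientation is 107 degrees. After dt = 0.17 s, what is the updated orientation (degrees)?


delta_theta = w * dt = 0.2 * 0.17 = 0.034 rad
= 1.9481 deg
theta_new = 107 + 1.9481 = 108.9481 deg


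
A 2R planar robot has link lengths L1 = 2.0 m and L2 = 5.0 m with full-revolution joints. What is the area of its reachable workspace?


r_max = L1 + L2 = 7.0 m
r_min = |L1 - L2| = 3.0 m
Area = pi*(r_max^2 - r_min^2)
= pi*(49.0 - 9.0)
= pi * 40.0
= 125.6637 m^2


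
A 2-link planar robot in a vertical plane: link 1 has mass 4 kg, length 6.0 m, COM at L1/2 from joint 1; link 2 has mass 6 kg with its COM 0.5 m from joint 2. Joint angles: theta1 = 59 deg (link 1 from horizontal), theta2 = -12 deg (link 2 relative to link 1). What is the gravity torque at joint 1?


Horizontal distance from joint 1 to link-1 COM:
  x_c1 = (L1/2)*cos(t1) = 3.0 * 0.515 = 1.5451 m
Horizontal distance from joint 1 to link-2 COM:
  x_c2 = L1*cos(t1) + Lc2*cos(t1+t2)
       = 6.0*0.515 + 0.5*0.682 = 3.4312 m
tau1 = m1*g*x_c1 + m2*g*x_c2
     = 4*9.81*1.5451 + 6*9.81*3.4312
     = 60.6303 + 201.9621
     = 262.5923 Nm


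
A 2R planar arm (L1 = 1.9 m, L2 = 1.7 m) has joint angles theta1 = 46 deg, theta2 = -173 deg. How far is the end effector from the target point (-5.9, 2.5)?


End effector via forward kinematics:
x = L1*cos(t1) + L2*cos(t1+t2) = 0.2968
y = L1*sin(t1) + L2*sin(t1+t2) = 0.0091
Distance to target:
d = sqrt((-5.9 - 0.2968)^2 + (2.5 - 0.0091)^2)
= sqrt(38.3999 + 6.2048)
= 6.6787 m


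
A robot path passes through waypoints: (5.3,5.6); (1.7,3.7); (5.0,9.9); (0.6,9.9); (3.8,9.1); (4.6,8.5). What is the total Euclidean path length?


Segment lengths:
  seg1 = sqrt((-3.6)^2 + (-1.9)^2) = 4.0706
  seg2 = sqrt((3.3)^2 + (6.2)^2) = 7.0235
  seg3 = sqrt((-4.4)^2 + (0.0)^2) = 4.4
  seg4 = sqrt((3.2)^2 + (-0.8)^2) = 3.2985
  seg5 = sqrt((0.8)^2 + (-0.6)^2) = 1.0
Total = 19.7926


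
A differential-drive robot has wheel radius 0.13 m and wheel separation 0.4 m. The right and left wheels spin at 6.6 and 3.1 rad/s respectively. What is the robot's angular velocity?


vR = r*wR = 0.13*6.6 = 0.858 m/s
vL = r*wL = 0.13*3.1 = 0.403 m/s
v = (vR+vL)/2 = 0.6305 m/s
omega = (vR-vL)/L = 1.1375 rad/s
angular velocity = 1.1375 rad/s


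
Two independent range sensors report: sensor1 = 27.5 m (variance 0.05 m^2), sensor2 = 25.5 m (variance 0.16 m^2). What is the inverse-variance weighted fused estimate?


w1 = (1/var1) / (1/var1 + 1/var2)
   = 20.0 / (20.0 + 6.25) = 0.7619
w2 = 1 - w1 = 0.2381
fused = w1*s1 + w2*s2 = 20.9524 + 6.0714
= 27.0238 m


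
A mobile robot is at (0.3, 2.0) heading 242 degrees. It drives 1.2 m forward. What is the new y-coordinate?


y_new = y0 + d*sin(theta)
= 2.0 + 1.2*sin(242)
= 2.0 + -1.0595
= 0.9405


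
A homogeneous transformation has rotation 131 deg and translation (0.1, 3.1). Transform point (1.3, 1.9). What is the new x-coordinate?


x' = cos(theta)*px - sin(theta)*py + tx
= -0.6561*1.3 - 0.7547*1.9 + 0.1
= -2.1868


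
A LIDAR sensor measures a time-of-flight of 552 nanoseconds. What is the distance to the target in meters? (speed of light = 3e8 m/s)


tof = 552 ns = 5.52e-07 s
dist = c * tof / 2
= 3e8 * 5.52e-07 / 2
= 82.8 m


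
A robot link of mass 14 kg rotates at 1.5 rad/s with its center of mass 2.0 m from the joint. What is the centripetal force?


F = m * omega^2 * r
= 14 * 1.5^2 * 2.0
= 14 * 2.25 * 2.0
= 63.0 N


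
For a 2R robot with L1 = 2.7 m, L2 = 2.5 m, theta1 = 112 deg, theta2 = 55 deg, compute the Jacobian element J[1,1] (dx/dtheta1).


J[1,1] = -L1*sin(t1) - L2*sin(t1+t2)
= -2.7*sin(112) - 2.5*sin(167)
= -3.0658


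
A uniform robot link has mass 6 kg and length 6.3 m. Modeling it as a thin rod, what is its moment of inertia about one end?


I = (1/3) * m * L^2
= (1/3) * 6 * 6.3^2
= 0.333333 * 6 * 39.69
= 79.38 kg*m^2


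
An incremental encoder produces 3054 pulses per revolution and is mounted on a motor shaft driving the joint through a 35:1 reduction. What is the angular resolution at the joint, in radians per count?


counts per rev = 3054
effective counts at joint = 3054 * 35 = 106890
resolution = 2*pi / 106890
= 5.8782e-05 rad/count
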